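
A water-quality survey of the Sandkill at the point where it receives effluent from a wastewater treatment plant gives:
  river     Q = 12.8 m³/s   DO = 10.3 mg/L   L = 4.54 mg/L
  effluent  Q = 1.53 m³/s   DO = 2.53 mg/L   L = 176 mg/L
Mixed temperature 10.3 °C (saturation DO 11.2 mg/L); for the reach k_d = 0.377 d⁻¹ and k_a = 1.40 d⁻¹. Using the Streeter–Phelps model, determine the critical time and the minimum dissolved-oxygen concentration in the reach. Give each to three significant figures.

t_c ≈ 1.06 d; minimum DO ≈ 7.07 mg/L

Mixed DO = (12.8×10.3 + 1.53×2.53)/(12.8+1.53) = 135.7/14.33 = 9.470 mg/L.
Mixed L₀ = (12.8×4.54 + 1.53×176)/(14.33) = 327.4/14.33 = 22.85 mg/L.
Initial deficit D₀ = C_s − DO₀ = 11.2 − 9.470 = 1.730 mg/L.
t_c = (1/1.023) ln[(1.40/0.377)(1 − 1.730×1.023/(0.377×22.85))] = 0.9775 × ln(2.951) = 1.058 d.
D_c = (0.377/1.40) × 22.85 × e^(−0.377×1.058) = 0.2693 × 22.85 × 0.6712 = 4.129 mg/L.
Minimum DO = 11.2 − 4.129 = 7.071 mg/L.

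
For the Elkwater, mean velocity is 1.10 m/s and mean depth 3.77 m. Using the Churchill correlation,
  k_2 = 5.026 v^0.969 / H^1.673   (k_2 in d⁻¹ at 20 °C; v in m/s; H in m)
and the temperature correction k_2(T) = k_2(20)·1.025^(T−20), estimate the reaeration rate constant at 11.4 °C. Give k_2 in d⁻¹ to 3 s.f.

k_2(20) = 5.026 × 1.10^0.969 / 3.77^1.673 = 5.026 × 1.097 / 9.209 = 0.5986 d⁻¹.
k_2(11.4) = 0.5986 × 1.025^(11.4−20) = 0.5986 × 0.8087 = 0.4840 d⁻¹.

k_2 ≈ 0.484 d⁻¹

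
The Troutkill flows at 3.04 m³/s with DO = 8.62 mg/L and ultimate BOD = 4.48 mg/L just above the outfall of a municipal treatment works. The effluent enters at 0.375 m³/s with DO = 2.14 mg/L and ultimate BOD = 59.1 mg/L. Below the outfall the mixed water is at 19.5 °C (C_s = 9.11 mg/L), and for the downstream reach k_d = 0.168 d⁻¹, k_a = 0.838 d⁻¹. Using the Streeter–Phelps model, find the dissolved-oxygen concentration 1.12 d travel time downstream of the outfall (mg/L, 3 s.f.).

DO ≈ 7.49 mg/L

Mixed DO = (3.04×8.62 + 0.375×2.14)/(3.04+0.375) = 27.01/3.415 = 7.908 mg/L.
Mixed L₀ = (3.04×4.48 + 0.375×59.1)/(3.415) = 35.78/3.415 = 10.48 mg/L.
Initial deficit D₀ = C_s − DO₀ = 9.11 − 7.908 = 1.202 mg/L.
D(1.12) = [0.168×10.48/(0.838−0.168)](e^(−0.168×1.12) − e^(−0.838×1.12)) + 1.202 e^(−0.838×1.12)
= 2.627 × (0.8285 − 0.3912) + 1.202 × 0.3912 = 1.619 mg/L.
DO = 9.11 − 1.619 = 7.491 mg/L.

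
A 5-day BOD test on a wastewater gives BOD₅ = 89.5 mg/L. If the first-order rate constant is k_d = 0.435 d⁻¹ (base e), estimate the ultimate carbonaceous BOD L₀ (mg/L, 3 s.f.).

L₀ ≈ 101 mg/L

BOD₅ = L₀(1 − e^(−5k_d)) ⇒ L₀ = BOD₅ / (1 − e^(−5×0.435))
= 89.5 / (1 − 0.1136) = 89.5 / 0.8864 = 101.0 mg/L.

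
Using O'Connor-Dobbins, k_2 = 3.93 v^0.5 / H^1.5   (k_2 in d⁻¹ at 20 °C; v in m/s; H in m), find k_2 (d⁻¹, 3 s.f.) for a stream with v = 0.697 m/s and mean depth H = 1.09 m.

k_2 ≈ 2.88 d⁻¹

k_2 = 3.93 × 0.697^0.5 / 1.09^1.5 = 3.93 × 0.8349 / 1.138 = 2.883 d⁻¹.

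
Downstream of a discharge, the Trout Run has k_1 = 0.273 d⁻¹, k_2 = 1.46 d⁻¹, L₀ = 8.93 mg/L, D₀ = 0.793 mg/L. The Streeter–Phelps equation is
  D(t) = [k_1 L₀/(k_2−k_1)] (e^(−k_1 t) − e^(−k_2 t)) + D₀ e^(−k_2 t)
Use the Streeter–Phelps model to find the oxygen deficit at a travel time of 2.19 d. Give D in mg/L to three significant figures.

D ≈ 1.08 mg/L

k_1 L₀/(k_2−k_1) = 0.273×8.93/(1.46−0.273) = 2.438/1.187 = 2.054 mg/L.
e^(−k_1 t) = e^(−0.273×2.190) = 0.5500; e^(−k_2 t) = e^(−1.46×2.190) = 0.04087.
D = 2.054 × (0.5500 − 0.04087) + 0.793 × 0.04087 = 1.046 + 0.03241 = 1.078 mg/L.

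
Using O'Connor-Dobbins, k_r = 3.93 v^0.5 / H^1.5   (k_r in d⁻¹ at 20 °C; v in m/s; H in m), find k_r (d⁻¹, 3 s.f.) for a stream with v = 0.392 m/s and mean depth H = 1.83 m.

k_r = 3.93 × 0.392^0.5 / 1.83^1.5 = 3.93 × 0.6261 / 2.476 = 0.9939 d⁻¹.

k_r ≈ 0.994 d⁻¹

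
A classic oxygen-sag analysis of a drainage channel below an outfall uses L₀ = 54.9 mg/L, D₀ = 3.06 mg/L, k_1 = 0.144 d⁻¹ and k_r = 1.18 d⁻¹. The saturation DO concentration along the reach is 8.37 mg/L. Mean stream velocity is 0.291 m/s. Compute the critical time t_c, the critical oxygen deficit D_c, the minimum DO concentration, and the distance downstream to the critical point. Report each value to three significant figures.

t_c = [1/(k_r−k_1)] ln[(k_r/k_1)(1 − D₀(k_r−k_1)/(k_1 L₀))]
= [1/(1.18−0.144)] ln[(1.18/0.144)(1 − 3.06×1.036/(0.144×54.9))]
= (1/1.036) ln[8.194 × 0.5990] = 0.9653 × ln(4.908) = 0.9653 × 1.591 = 1.536 d.
L(t_c) = L₀ e^(−k_1 t_c) = 54.9 × 0.8016 = 44.01 mg/L, and at the critical point k_r D_c = k_1 L, so D_c = (0.144/1.18) × 44.01 = 5.370 mg/L.
Minimum DO = C_s − D_c = 8.37 − 5.370 = 3.000 mg/L.
x_c = v t_c = 0.291 m/s × 1.536 d × 86400 s/d = 38610 m ≈ 38.6 km.

t_c ≈ 1.54 d; D_c ≈ 5.37 mg/L; min DO ≈ 3.00 mg/L; x_c ≈ 38.6 km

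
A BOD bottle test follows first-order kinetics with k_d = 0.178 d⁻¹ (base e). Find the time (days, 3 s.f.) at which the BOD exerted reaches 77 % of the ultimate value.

y/L₀ = 1 − e^(−k_d t) = 0.77 ⇒ e^(−k_d t) = 0.230
t = −ln(0.230) / 0.178 = 1.470 / 0.178 = 8.257 d.

t ≈ 8.26 d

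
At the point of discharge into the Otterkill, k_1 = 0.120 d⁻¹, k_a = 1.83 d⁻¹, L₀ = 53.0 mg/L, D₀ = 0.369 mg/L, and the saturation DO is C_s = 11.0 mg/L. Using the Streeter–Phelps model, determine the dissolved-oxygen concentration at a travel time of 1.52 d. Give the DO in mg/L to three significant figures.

k_1 L₀/(k_a−k_1) = 0.120×53.0/(1.83−0.120) = 6.360/1.710 = 3.719 mg/L.
e^(−k_1 t) = e^(−0.120×1.520) = 0.8333; e^(−k_a t) = e^(−1.83×1.520) = 0.06194.
D = 3.719 × (0.8333 − 0.06194) + 0.369 × 0.06194 = 2.869 + 0.02286 = 2.892 mg/L.
DO = C_s − D = 11.0 − 2.892 = 8.108 mg/L.

DO ≈ 8.11 mg/L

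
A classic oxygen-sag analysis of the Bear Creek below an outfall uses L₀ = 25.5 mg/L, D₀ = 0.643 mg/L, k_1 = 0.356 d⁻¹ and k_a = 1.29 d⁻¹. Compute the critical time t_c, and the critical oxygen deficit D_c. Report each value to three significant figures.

t_c ≈ 1.31 d; D_c ≈ 4.42 mg/L

At the critical point dD/dt = 0, so k_1 L₀ e^(−k_1 t) = k_a D. Substituting D(t) from the Streeter–Phelps equation and solving for t gives
t_c = ln[(k_a/k_1)(1 − D₀(k_a−k_1)/(k_1 L₀))] / (k_a−k_1).
Here k_a−k_1 = 0.9340 d⁻¹ and 1 − D₀(k_a−k_1)/(k_1 L₀) = 1 − 0.643×0.9340/(0.356×25.5) = 0.9338, so
t_c = ln(3.624 × 0.9338) / 0.9340 = 1.219 / 0.9340 = 1.305 d.
D_c = (k_1/k_a) L₀ e^(−k_1 t_c) = (0.356/1.29) × 25.5 × e^(−0.356×1.305) = 0.2760 × 25.5 × 0.6284 = 4.422 mg/L.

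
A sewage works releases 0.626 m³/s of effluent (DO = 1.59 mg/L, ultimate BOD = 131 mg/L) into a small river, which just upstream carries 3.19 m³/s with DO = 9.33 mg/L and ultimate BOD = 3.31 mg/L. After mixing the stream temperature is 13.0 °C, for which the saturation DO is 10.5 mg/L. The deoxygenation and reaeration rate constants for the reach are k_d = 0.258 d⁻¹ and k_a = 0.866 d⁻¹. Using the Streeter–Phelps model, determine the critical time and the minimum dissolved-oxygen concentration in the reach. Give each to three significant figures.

Mixed DO = (3.19×9.33 + 0.626×1.59)/(3.19+0.626) = 30.76/3.816 = 8.060 mg/L.
Mixed L₀ = (3.19×3.31 + 0.626×131)/(3.816) = 92.56/3.816 = 24.26 mg/L.
Initial deficit D₀ = C_s − DO₀ = 10.5 − 8.060 = 2.440 mg/L.
t_c = (1/0.6080) ln[(0.866/0.258)(1 − 2.440×0.6080/(0.258×24.26))] = 1.645 × ln(2.561) = 1.547 d.
D_c = (0.258/0.866) × 24.26 × e^(−0.258×1.547) = 0.2979 × 24.26 × 0.6710 = 4.849 mg/L.
Minimum DO = 10.5 − 4.849 = 5.651 mg/L.

t_c ≈ 1.55 d; minimum DO ≈ 5.65 mg/L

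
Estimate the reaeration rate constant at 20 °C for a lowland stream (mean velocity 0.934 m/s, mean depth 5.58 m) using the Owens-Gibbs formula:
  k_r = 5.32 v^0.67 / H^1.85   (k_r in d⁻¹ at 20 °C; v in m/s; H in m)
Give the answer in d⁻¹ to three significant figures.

k_r ≈ 0.211 d⁻¹

k_r = 5.32 × 0.934^0.67 / 5.58^1.85 = 5.32 × 0.9553 / 24.06 = 0.2112 d⁻¹.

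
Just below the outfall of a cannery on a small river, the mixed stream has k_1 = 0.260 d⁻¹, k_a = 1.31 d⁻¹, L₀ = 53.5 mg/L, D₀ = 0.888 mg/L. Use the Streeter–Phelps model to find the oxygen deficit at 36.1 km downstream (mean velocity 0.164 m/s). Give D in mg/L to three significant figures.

Travel time t = x/v = 36.1 km / (0.164 m/s) = 36100 m / 0.164 m/s = 220100 s = 2.548 d.
k_1 L₀/(k_a−k_1) = 0.260×53.5/(1.31−0.260) = 13.91/1.050 = 13.25 mg/L.
e^(−k_1 t) = e^(−0.260×2.548) = 0.5156; e^(−k_a t) = e^(−1.31×2.548) = 0.03553.
D = 13.25 × (0.5156 − 0.03553) + 0.888 × 0.03553 = 6.360 + 0.03155 = 6.392 mg/L.

D ≈ 6.39 mg/L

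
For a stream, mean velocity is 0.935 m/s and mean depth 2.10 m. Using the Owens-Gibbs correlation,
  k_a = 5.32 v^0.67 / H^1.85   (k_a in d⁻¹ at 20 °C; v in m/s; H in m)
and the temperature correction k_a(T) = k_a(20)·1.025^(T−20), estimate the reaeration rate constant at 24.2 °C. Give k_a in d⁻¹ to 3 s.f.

k_a(20) = 5.32 × 0.935^0.67 / 2.10^1.85 = 5.32 × 0.9560 / 3.946 = 1.289 d⁻¹.
k_a(24.2) = 1.289 × 1.025^(24.2−20) = 1.289 × 1.109 = 1.430 d⁻¹.

k_a ≈ 1.43 d⁻¹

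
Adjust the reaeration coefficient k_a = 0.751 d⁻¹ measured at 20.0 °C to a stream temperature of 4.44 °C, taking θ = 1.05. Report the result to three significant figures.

k_a(T₂) = k_a(T₁) · θ^(T₂−T₁) = 0.751 × 1.05^(4.44−20.0)
= 0.751 × 1.05^-15.6 = 0.751 × 0.4681 = 0.3515 d⁻¹.

k_a ≈ 0.352 d⁻¹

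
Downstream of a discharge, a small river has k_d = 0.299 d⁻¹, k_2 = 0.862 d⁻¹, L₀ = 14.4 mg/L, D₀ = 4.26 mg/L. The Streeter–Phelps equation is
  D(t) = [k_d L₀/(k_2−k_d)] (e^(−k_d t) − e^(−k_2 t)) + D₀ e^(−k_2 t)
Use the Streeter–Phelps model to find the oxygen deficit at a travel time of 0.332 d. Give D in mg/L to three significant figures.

k_d L₀/(k_2−k_d) = 0.299×14.4/(0.862−0.299) = 4.306/0.5630 = 7.648 mg/L.
e^(−k_d t) = e^(−0.299×0.3320) = 0.9055; e^(−k_2 t) = e^(−0.862×0.3320) = 0.7511.
D = 7.648 × (0.9055 − 0.7511) + 4.26 × 0.7511 = 1.181 + 3.200 = 4.380 mg/L.

D ≈ 4.38 mg/L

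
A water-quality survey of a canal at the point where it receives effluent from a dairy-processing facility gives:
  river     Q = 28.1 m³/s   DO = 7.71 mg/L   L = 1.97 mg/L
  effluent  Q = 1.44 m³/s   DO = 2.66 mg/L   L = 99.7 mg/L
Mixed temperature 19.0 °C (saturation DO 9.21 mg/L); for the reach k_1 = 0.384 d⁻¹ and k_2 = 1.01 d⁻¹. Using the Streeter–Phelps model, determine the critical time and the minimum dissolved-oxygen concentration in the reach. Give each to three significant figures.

t_c ≈ 0.667 d; minimum DO ≈ 7.23 mg/L

Mixed DO = (28.1×7.71 + 1.44×2.66)/(28.1+1.44) = 220.5/29.54 = 7.464 mg/L.
Mixed L₀ = (28.1×1.97 + 1.44×99.7)/(29.54) = 198.9/29.54 = 6.734 mg/L.
Initial deficit D₀ = C_s − DO₀ = 9.21 − 7.464 = 1.746 mg/L.
t_c = (1/0.6260) ln[(1.01/0.384)(1 − 1.746×0.6260/(0.384×6.734))] = 1.597 × ln(1.518) = 0.6672 d.
D_c = (0.384/1.01) × 6.734 × e^(−0.384×0.6672) = 0.3802 × 6.734 × 0.7740 = 1.982 mg/L.
Minimum DO = 9.21 − 1.982 = 7.228 mg/L.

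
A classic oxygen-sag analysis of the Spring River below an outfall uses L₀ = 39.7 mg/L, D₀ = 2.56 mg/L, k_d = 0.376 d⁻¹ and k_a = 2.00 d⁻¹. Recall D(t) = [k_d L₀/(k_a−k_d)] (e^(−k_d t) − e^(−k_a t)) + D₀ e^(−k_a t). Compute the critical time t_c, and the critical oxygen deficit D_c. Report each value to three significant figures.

t_c ≈ 0.828 d; D_c ≈ 5.47 mg/L

At the critical point dD/dt = 0, so k_d L₀ e^(−k_d t) = k_a D. Substituting D(t) from the Streeter–Phelps equation and solving for t gives
t_c = ln[(k_a/k_d)(1 − D₀(k_a−k_d)/(k_d L₀))] / (k_a−k_d).
Here k_a−k_d = 1.624 d⁻¹ and 1 − D₀(k_a−k_d)/(k_d L₀) = 1 − 2.56×1.624/(0.376×39.7) = 0.7215, so
t_c = ln(5.319 × 0.7215) / 1.624 = 1.345 / 1.624 = 0.8281 d.
L(t_c) = L₀ e^(−k_d t_c) = 39.7 × 0.7324 = 29.08 mg/L, and at the critical point k_a D_c = k_d L, so D_c = (0.376/2.00) × 29.08 = 5.467 mg/L.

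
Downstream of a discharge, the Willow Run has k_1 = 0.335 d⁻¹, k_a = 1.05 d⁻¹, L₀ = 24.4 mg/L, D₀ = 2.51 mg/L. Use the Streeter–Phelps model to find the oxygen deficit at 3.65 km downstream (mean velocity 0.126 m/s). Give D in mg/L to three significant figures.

Travel time t = x/v = 3.65 km / (0.126 m/s) = 3650 m / 0.126 m/s = 28970 s = 0.3353 d.
k_1 L₀/(k_a−k_1) = 0.335×24.4/(1.05−0.335) = 8.174/0.7150 = 11.43 mg/L.
e^(−k_1 t) = e^(−0.335×0.3353) = 0.8938; e^(−k_a t) = e^(−1.05×0.3353) = 0.7032.
D = 11.43 × (0.8938 − 0.7032) + 2.51 × 0.7032 = 2.178 + 1.765 = 3.943 mg/L.

D ≈ 3.94 mg/L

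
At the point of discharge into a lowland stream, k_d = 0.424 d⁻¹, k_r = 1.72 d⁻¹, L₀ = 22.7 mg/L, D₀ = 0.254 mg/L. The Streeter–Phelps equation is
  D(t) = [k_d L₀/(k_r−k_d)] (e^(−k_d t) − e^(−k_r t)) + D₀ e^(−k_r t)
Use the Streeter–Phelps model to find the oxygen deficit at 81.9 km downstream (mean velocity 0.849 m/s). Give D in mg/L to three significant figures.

Travel time t = x/v = 81.9 km / (0.849 m/s) = 81900 m / 0.849 m/s = 96470 s = 1.117 d.
k_d L₀/(k_r−k_d) = 0.424×22.7/(1.72−0.424) = 9.625/1.296 = 7.427 mg/L.
e^(−k_d t) = e^(−0.424×1.117) = 0.6229; e^(−k_r t) = e^(−1.72×1.117) = 0.1465.
D = 7.427 × (0.6229 − 0.1465) + 0.254 × 0.1465 = 3.538 + 0.03722 = 3.575 mg/L.

D ≈ 3.57 mg/L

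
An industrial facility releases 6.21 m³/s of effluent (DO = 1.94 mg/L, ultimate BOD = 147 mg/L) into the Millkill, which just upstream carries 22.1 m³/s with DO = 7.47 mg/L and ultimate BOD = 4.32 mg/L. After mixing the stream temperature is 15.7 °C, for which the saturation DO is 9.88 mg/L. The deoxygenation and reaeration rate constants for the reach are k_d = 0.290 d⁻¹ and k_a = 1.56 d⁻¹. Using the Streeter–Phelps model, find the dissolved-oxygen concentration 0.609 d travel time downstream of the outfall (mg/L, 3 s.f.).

Mixed DO = (22.1×7.47 + 6.21×1.94)/(22.1+6.21) = 177.1/28.31 = 6.257 mg/L.
Mixed L₀ = (22.1×4.32 + 6.21×147)/(28.31) = 1008/28.31 = 35.62 mg/L.
Initial deficit D₀ = C_s − DO₀ = 9.88 − 6.257 = 3.623 mg/L.
D(0.609) = [0.290×35.62/(1.56−0.290)](e^(−0.290×0.609) − e^(−1.56×0.609)) + 3.623 e^(−1.56×0.609)
= 8.133 × (0.8381 − 0.3867) + 3.623 × 0.3867 = 5.072 mg/L.
DO = 9.88 − 5.072 = 4.808 mg/L.

DO ≈ 4.81 mg/L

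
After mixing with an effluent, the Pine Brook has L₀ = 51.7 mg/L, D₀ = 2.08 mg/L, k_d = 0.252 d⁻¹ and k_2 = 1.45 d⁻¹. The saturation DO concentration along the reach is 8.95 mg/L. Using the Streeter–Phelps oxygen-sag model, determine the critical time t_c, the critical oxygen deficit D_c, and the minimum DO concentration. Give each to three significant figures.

At the critical point dD/dt = 0, so k_d L₀ e^(−k_d t) = k_2 D. Substituting D(t) from the Streeter–Phelps equation and solving for t gives
t_c = ln[(k_2/k_d)(1 − D₀(k_2−k_d)/(k_d L₀))] / (k_2−k_d).
Here k_2−k_d = 1.198 d⁻¹ and 1 − D₀(k_2−k_d)/(k_d L₀) = 1 − 2.08×1.198/(0.252×51.7) = 0.8087, so
t_c = ln(5.754 × 0.8087) / 1.198 = 1.538 / 1.198 = 1.283 d.
D_c = (k_d/k_2) L₀ e^(−k_d t_c) = (0.252/1.45) × 51.7 × e^(−0.252×1.283) = 0.1738 × 51.7 × 0.7237 = 6.502 mg/L.
Minimum DO = C_s − D_c = 8.95 − 6.502 = 2.448 mg/L.

t_c ≈ 1.28 d; D_c ≈ 6.50 mg/L; min DO ≈ 2.45 mg/L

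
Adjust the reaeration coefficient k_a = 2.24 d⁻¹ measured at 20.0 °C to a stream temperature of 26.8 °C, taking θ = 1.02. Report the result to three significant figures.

k_a ≈ 2.56 d⁻¹

k_a(T₂) = k_a(T₁) · θ^(T₂−T₁) = 2.24 × 1.02^(26.8−20.0)
= 2.24 × 1.02^6.80 = 2.24 × 1.144 = 2.563 d⁻¹.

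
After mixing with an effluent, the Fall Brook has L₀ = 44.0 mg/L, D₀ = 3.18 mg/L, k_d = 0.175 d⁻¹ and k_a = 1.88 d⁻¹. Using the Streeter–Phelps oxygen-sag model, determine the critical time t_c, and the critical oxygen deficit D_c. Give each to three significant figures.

t_c ≈ 0.678 d; D_c ≈ 3.64 mg/L

t_c = [1/(k_a−k_d)] ln[(k_a/k_d)(1 − D₀(k_a−k_d)/(k_d L₀))]
= [1/(1.88−0.175)] ln[(1.88/0.175)(1 − 3.18×1.705/(0.175×44.0))]
= (1/1.705) ln[10.74 × 0.2959] = 0.5865 × ln(3.178) = 0.5865 × 1.156 = 0.6782 d.
D_c = (k_d/k_a) L₀ e^(−k_d t_c) = (0.175/1.88) × 44.0 × e^(−0.175×0.6782) = 0.09309 × 44.0 × 0.8881 = 3.637 mg/L.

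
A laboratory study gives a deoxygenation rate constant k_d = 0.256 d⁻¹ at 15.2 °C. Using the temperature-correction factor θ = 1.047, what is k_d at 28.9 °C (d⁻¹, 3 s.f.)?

k_d ≈ 0.480 d⁻¹

k_d(T₂) = k_d(T₁) · θ^(T₂−T₁) = 0.256 × 1.047^(28.9−15.2)
= 0.256 × 1.047^13.7 = 0.256 × 1.876 = 0.4803 d⁻¹.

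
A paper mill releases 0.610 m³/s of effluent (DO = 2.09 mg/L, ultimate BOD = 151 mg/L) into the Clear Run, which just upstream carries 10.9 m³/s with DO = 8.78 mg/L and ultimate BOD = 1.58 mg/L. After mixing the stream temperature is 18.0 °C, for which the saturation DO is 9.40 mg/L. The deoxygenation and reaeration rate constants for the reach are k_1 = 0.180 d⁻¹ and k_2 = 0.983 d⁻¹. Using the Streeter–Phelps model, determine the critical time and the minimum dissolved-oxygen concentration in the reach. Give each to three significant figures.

Mixed DO = (10.9×8.78 + 0.610×2.09)/(10.9+0.610) = 96.98/11.51 = 8.425 mg/L.
Mixed L₀ = (10.9×1.58 + 0.610×151)/(11.51) = 109.3/11.51 = 9.499 mg/L.
Initial deficit D₀ = C_s − DO₀ = 9.40 − 8.425 = 0.9746 mg/L.
t_c = (1/0.8030) ln[(0.983/0.180)(1 − 0.9746×0.8030/(0.180×9.499))] = 1.245 × ln(2.962) = 1.352 d.
D_c = (0.180/0.983) × 9.499 × e^(−0.180×1.352) = 0.1831 × 9.499 × 0.7840 = 1.364 mg/L.
Minimum DO = 9.40 − 1.364 = 8.036 mg/L.

t_c ≈ 1.35 d; minimum DO ≈ 8.04 mg/L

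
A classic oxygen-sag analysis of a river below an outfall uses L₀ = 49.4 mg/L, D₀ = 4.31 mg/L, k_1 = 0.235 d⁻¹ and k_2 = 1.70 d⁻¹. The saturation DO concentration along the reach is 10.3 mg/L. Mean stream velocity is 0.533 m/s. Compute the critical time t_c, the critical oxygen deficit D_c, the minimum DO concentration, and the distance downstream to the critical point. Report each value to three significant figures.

With k_2/k_1 = 7.234 and 1 − D₀(k_2−k_1)/(k_1 L₀) = 0.4561,
t_c = ln(7.234 × 0.4561) / (1.70 − 0.235) = ln(3.299) / 1.465 = 1.194/1.465 = 0.8148 d.
L(t_c) = L₀ e^(−k_1 t_c) = 49.4 × 0.8257 = 40.79 mg/L, and at the critical point k_2 D_c = k_1 L, so D_c = (0.235/1.70) × 40.79 = 5.639 mg/L.
Minimum DO = C_s − D_c = 10.3 − 5.639 = 4.661 mg/L.
x_c = v t_c = 0.533 m/s × 0.8148 d × 86400 s/d = 37520 m ≈ 37.5 km.

t_c ≈ 0.815 d; D_c ≈ 5.64 mg/L; min DO ≈ 4.66 mg/L; x_c ≈ 37.5 km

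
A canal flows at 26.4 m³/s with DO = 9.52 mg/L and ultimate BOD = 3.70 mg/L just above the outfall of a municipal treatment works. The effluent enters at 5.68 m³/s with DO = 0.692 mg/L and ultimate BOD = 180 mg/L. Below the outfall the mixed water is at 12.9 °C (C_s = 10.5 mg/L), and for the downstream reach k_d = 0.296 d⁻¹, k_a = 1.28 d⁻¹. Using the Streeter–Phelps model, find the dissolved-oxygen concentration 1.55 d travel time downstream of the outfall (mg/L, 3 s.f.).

DO ≈ 4.96 mg/L

Mixed DO = (26.4×9.52 + 5.68×0.692)/(26.4+5.68) = 255.3/32.08 = 7.957 mg/L.
Mixed L₀ = (26.4×3.70 + 5.68×180)/(32.08) = 1120/32.08 = 34.92 mg/L.
Initial deficit D₀ = C_s − DO₀ = 10.5 − 7.957 = 2.543 mg/L.
D(1.55) = [0.296×34.92/(1.28−0.296)](e^(−0.296×1.55) − e^(−1.28×1.55)) + 2.543 e^(−1.28×1.55)
= 10.50 × (0.6320 − 0.1375) + 2.543 × 0.1375 = 5.544 mg/L.
DO = 10.5 − 5.544 = 4.956 mg/L.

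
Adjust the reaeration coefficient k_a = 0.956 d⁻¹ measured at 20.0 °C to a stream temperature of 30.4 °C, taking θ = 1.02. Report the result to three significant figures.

k_a ≈ 1.17 d⁻¹

k_a(T₂) = k_a(T₁) · θ^(T₂−T₁) = 0.956 × 1.02^(30.4−20.0)
= 0.956 × 1.02^10.4 = 0.956 × 1.229 = 1.175 d⁻¹.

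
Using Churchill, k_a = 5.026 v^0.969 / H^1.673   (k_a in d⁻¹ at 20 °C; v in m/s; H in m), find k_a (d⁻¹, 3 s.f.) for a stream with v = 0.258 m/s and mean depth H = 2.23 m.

k_a = 5.026 × 0.258^0.969 / 2.23^1.673 = 5.026 × 0.2691 / 3.826 = 0.3535 d⁻¹.

k_a ≈ 0.353 d⁻¹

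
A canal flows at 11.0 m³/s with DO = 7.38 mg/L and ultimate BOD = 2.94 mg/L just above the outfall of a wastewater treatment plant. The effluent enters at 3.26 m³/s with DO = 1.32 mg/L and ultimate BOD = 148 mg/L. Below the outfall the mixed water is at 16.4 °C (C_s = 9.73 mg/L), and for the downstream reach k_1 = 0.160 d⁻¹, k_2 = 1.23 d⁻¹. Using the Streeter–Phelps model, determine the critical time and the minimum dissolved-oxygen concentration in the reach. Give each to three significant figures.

Mixed DO = (11.0×7.38 + 3.26×1.32)/(11.0+3.26) = 85.48/14.26 = 5.995 mg/L.
Mixed L₀ = (11.0×2.94 + 3.26×148)/(14.26) = 514.8/14.26 = 36.10 mg/L.
Initial deficit D₀ = C_s − DO₀ = 9.73 − 5.995 = 3.735 mg/L.
t_c = (1/1.070) ln[(1.23/0.160)(1 − 3.735×1.070/(0.160×36.10))] = 0.9346 × ln(2.368) = 0.8058 d.
D_c = (0.160/1.23) × 36.10 × e^(−0.160×0.8058) = 0.1301 × 36.10 × 0.8790 = 4.128 mg/L.
Minimum DO = 9.73 − 4.128 = 5.602 mg/L.

t_c ≈ 0.806 d; minimum DO ≈ 5.60 mg/L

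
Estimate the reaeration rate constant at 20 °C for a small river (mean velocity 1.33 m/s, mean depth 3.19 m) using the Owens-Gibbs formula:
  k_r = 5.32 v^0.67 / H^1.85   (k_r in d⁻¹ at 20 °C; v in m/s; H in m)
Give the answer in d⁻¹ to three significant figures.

k_r ≈ 0.753 d⁻¹

k_r = 5.32 × 1.33^0.67 / 3.19^1.85 = 5.32 × 1.211 / 8.551 = 0.7531 d⁻¹.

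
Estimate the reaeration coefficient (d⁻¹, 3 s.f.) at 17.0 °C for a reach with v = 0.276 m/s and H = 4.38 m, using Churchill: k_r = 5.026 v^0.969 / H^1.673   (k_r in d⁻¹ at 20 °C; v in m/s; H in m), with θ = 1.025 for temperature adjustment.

k_r ≈ 0.113 d⁻¹

k_r(20) = 5.026 × 0.276^0.969 / 4.38^1.673 = 5.026 × 0.2872 / 11.84 = 0.1220 d⁻¹.
k_r(17.0) = 0.1220 × 1.025^(17.0−20) = 0.1220 × 0.9286 = 0.1133 d⁻¹.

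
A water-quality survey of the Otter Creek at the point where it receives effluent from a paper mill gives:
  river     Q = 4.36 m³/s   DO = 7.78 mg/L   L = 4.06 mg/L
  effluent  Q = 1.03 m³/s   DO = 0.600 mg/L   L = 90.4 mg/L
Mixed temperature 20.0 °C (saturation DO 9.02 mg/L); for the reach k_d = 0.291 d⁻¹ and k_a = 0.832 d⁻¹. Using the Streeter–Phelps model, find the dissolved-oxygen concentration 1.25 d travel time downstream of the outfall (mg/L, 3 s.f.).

Mixed DO = (4.36×7.78 + 1.03×0.600)/(4.36+1.03) = 34.54/5.390 = 6.408 mg/L.
Mixed L₀ = (4.36×4.06 + 1.03×90.4)/(5.390) = 110.8/5.390 = 20.56 mg/L.
Initial deficit D₀ = C_s − DO₀ = 9.02 − 6.408 = 2.612 mg/L.
D(1.25) = [0.291×20.56/(0.832−0.291)](e^(−0.291×1.25) − e^(−0.832×1.25)) + 2.612 e^(−0.832×1.25)
= 11.06 × (0.6951 − 0.3535) + 2.612 × 0.3535 = 4.701 mg/L.
DO = 9.02 − 4.701 = 4.319 mg/L.

DO ≈ 4.32 mg/L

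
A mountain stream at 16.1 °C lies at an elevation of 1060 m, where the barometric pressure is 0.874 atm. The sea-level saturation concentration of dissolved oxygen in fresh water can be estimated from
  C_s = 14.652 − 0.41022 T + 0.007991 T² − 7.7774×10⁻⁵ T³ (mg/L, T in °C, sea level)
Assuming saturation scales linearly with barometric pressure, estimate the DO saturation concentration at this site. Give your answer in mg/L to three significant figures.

At sea level: C_s = 14.652 − 0.41022×16.1 + 0.007991×16.1² − 7.7774×10⁻⁵×16.1³ = 9.794 mg/L.
Pressure correction: C_s' = 9.794 × 0.874 = 8.560 mg/L.

C_s ≈ 8.56 mg/L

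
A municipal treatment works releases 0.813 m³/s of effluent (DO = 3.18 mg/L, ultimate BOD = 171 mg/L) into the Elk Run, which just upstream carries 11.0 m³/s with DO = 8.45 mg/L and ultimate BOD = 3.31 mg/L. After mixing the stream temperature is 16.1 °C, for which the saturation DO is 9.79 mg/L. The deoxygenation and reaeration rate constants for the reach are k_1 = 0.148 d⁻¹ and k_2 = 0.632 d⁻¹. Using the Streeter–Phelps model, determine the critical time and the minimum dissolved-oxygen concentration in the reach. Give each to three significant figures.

Mixed DO = (11.0×8.45 + 0.813×3.18)/(11.0+0.813) = 95.54/11.81 = 8.087 mg/L.
Mixed L₀ = (11.0×3.31 + 0.813×171)/(11.81) = 175.4/11.81 = 14.85 mg/L.
Initial deficit D₀ = C_s − DO₀ = 9.79 − 8.087 = 1.703 mg/L.
t_c = (1/0.4840) ln[(0.632/0.148)(1 − 1.703×0.4840/(0.148×14.85))] = 2.066 × ln(2.669) = 2.028 d.
D_c = (0.148/0.632) × 14.85 × e^(−0.148×2.028) = 0.2342 × 14.85 × 0.7407 = 2.576 mg/L.
Minimum DO = 9.79 − 2.576 = 7.214 mg/L.

t_c ≈ 2.03 d; minimum DO ≈ 7.21 mg/L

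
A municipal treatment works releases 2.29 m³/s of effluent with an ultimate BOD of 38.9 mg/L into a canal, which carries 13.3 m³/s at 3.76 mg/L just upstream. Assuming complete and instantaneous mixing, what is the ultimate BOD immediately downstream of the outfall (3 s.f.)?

Flow-weighted mixing: C = (Q_r C_r + Q_w C_w)/(Q_r + Q_w)
= (13.3×3.76 + 2.29×38.9)/(13.3 + 2.29) = 139.1/15.59 = 8.922 mg/L.

8.92 mg/L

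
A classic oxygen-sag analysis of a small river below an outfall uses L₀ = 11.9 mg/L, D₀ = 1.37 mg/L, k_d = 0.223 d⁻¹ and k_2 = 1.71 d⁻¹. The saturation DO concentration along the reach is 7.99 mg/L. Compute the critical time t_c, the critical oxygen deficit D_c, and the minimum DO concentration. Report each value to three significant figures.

t_c ≈ 0.388 d; D_c ≈ 1.42 mg/L; min DO ≈ 6.57 mg/L

With k_2/k_d = 7.668 and 1 − D₀(k_2−k_d)/(k_d L₀) = 0.2323,
t_c = ln(7.668 × 0.2323) / (1.71 − 0.223) = ln(1.781) / 1.487 = 0.5774/1.487 = 0.3883 d.
D_c = (k_d/k_2) L₀ e^(−k_d t_c) = (0.223/1.71) × 11.9 × e^(−0.223×0.3883) = 0.1304 × 11.9 × 0.9170 = 1.423 mg/L.
Minimum DO = C_s − D_c = 7.99 − 1.423 = 6.567 mg/L.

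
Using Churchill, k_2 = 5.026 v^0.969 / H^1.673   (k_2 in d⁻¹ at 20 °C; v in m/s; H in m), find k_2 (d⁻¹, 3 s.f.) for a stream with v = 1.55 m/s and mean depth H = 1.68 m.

k_2 ≈ 3.23 d⁻¹

k_2 = 5.026 × 1.55^0.969 / 1.68^1.673 = 5.026 × 1.529 / 2.382 = 3.226 d⁻¹.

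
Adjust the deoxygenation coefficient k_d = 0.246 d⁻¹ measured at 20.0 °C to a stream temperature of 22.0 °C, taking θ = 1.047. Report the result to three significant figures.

k_d ≈ 0.270 d⁻¹

k_d(T₂) = k_d(T₁) · θ^(T₂−T₁) = 0.246 × 1.047^(22.0−20.0)
= 0.246 × 1.047^2.00 = 0.246 × 1.096 = 0.2697 d⁻¹.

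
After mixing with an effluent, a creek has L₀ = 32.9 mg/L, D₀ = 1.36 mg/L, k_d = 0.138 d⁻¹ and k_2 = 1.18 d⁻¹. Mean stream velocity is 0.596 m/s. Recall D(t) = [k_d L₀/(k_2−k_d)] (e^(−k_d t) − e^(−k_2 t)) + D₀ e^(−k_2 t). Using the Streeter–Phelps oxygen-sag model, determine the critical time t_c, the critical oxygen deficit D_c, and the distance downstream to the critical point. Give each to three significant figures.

With k_2/k_d = 8.551 and 1 − D₀(k_2−k_d)/(k_d L₀) = 0.6879,
t_c = ln(8.551 × 0.6879) / (1.18 − 0.138) = ln(5.882) / 1.042 = 1.772/1.042 = 1.700 d.
L(t_c) = L₀ e^(−k_d t_c) = 32.9 × 0.7908 = 26.02 mg/L, and at the critical point k_2 D_c = k_d L, so D_c = (0.138/1.18) × 26.02 = 3.043 mg/L.
x_c = v t_c = 0.596 m/s × 1.700 d × 86400 s/d = 87560 m ≈ 87.6 km.

t_c ≈ 1.70 d; D_c ≈ 3.04 mg/L; x_c ≈ 87.6 km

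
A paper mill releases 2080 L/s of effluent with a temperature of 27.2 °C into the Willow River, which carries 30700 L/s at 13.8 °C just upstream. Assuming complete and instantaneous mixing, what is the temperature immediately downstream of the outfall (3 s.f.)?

Flow-weighted mixing: C = (Q_r C_r + Q_w C_w)/(Q_r + Q_w)
= (30700×13.8 + 2080×27.2)/(30700 + 2080) = 480200/32780 = 14.65 °C.

14.7 °C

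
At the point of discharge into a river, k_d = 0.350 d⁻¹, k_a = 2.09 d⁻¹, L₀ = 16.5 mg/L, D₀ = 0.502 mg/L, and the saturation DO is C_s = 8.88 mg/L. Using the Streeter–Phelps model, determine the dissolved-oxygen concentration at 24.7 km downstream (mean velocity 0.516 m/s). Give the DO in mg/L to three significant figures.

Travel time t = x/v = 24.7 km / (0.516 m/s) = 24700 m / 0.516 m/s = 47870 s = 0.5540 d.
k_d L₀/(k_a−k_d) = 0.350×16.5/(2.09−0.350) = 5.775/1.740 = 3.319 mg/L.
e^(−k_d t) = e^(−0.350×0.5540) = 0.8237; e^(−k_a t) = e^(−2.09×0.5540) = 0.3141.
D = 3.319 × (0.8237 − 0.3141) + 0.502 × 0.3141 = 1.691 + 0.1577 = 1.849 mg/L.
DO = C_s − D = 8.88 − 1.849 = 7.031 mg/L.

DO ≈ 7.03 mg/L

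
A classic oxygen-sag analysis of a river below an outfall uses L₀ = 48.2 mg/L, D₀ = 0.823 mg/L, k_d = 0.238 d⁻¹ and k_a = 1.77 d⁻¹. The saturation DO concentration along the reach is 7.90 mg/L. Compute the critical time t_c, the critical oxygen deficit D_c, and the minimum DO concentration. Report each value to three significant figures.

t_c = [1/(k_a−k_d)] ln[(k_a/k_d)(1 − D₀(k_a−k_d)/(k_d L₀))]
= [1/(1.77−0.238)] ln[(1.77/0.238)(1 − 0.823×1.532/(0.238×48.2))]
= (1/1.532) ln[7.437 × 0.8901] = 0.6527 × ln(6.620) = 0.6527 × 1.890 = 1.234 d.
L(t_c) = L₀ e^(−k_d t_c) = 48.2 × 0.7456 = 35.94 mg/L, and at the critical point k_a D_c = k_d L, so D_c = (0.238/1.77) × 35.94 = 4.832 mg/L.
Minimum DO = C_s − D_c = 7.90 − 4.832 = 3.068 mg/L.

t_c ≈ 1.23 d; D_c ≈ 4.83 mg/L; min DO ≈ 3.07 mg/L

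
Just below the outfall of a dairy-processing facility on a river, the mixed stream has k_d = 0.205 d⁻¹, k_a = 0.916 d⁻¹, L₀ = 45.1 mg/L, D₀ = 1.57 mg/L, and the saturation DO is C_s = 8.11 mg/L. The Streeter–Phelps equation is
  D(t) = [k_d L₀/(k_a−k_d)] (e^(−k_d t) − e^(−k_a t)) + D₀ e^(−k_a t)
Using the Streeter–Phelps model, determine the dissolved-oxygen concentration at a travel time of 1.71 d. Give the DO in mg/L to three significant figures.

k_d L₀/(k_a−k_d) = 0.205×45.1/(0.916−0.205) = 9.245/0.7110 = 13.00 mg/L.
e^(−k_d t) = e^(−0.205×1.710) = 0.7043; e^(−k_a t) = e^(−0.916×1.710) = 0.2088.
D = 13.00 × (0.7043 − 0.2088) + 1.57 × 0.2088 = 6.443 + 0.3278 = 6.771 mg/L.
DO = C_s − D = 8.11 − 6.771 = 1.339 mg/L.

DO ≈ 1.34 mg/L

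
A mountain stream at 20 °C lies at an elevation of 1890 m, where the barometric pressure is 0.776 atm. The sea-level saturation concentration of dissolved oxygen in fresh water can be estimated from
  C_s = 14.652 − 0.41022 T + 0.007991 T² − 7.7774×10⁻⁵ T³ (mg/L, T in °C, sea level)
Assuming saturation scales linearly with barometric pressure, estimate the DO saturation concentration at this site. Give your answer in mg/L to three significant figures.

C_s ≈ 7.00 mg/L

At sea level: C_s = 14.652 − 0.41022×20 + 0.007991×20² − 7.7774×10⁻⁵×20³ = 9.022 mg/L.
Pressure correction: C_s' = 9.022 × 0.776 = 7.001 mg/L.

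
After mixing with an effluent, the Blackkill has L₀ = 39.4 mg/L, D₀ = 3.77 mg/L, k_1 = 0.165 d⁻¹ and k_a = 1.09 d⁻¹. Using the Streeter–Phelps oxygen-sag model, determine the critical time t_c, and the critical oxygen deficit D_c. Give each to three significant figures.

t_c ≈ 1.21 d; D_c ≈ 4.88 mg/L

At the critical point dD/dt = 0, so k_1 L₀ e^(−k_1 t) = k_a D. Substituting D(t) from the Streeter–Phelps equation and solving for t gives
t_c = ln[(k_a/k_1)(1 − D₀(k_a−k_1)/(k_1 L₀))] / (k_a−k_1).
Here k_a−k_1 = 0.9250 d⁻¹ and 1 − D₀(k_a−k_1)/(k_1 L₀) = 1 − 3.77×0.9250/(0.165×39.4) = 0.4636, so
t_c = ln(6.606 × 0.4636) / 0.9250 = 1.119 / 0.9250 = 1.210 d.
L(t_c) = L₀ e^(−k_1 t_c) = 39.4 × 0.8190 = 32.27 mg/L, and at the critical point k_a D_c = k_1 L, so D_c = (0.165/1.09) × 32.27 = 4.885 mg/L.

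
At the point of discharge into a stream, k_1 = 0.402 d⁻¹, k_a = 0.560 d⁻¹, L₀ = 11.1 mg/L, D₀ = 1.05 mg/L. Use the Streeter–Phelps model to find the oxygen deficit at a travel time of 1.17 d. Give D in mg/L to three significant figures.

k_1 L₀/(k_a−k_1) = 0.402×11.1/(0.560−0.402) = 4.462/0.1580 = 28.24 mg/L.
e^(−k_1 t) = e^(−0.402×1.170) = 0.6248; e^(−k_a t) = e^(−0.560×1.170) = 0.5193.
D = 28.24 × (0.6248 − 0.5193) + 1.05 × 0.5193 = 2.978 + 0.5453 = 3.523 mg/L.

D ≈ 3.52 mg/L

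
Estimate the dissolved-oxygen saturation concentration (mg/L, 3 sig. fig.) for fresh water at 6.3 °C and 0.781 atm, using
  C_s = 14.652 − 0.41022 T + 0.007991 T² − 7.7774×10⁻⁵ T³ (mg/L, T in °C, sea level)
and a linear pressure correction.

C_s ≈ 9.66 mg/L

At sea level: C_s = 14.652 − 0.41022×6.3 + 0.007991×6.3² − 7.7774×10⁻⁵×6.3³ = 12.37 mg/L.
Pressure correction: C_s' = 12.37 × 0.781 = 9.657 mg/L.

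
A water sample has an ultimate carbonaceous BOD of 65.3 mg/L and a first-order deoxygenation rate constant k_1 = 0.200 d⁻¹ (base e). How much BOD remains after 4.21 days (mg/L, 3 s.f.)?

L ≈ 28.1 mg/L

L_t = L₀ e^(−k_1 t) = 65.3 × e^(−0.200×4.21) = 65.3 × 0.4308 = 28.13 mg/L.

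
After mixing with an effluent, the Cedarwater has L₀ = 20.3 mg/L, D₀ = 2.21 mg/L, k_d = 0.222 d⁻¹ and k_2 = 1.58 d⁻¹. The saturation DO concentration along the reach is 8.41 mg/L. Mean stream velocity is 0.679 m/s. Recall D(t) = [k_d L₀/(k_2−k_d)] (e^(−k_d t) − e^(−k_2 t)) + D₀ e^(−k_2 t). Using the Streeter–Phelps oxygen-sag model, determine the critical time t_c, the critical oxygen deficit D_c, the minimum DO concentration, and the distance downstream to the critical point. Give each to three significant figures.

t_c ≈ 0.638 d; D_c ≈ 2.48 mg/L; min DO ≈ 5.93 mg/L; x_c ≈ 37.4 km

t_c = [1/(k_2−k_d)] ln[(k_2/k_d)(1 − D₀(k_2−k_d)/(k_d L₀))]
= [1/(1.58−0.222)] ln[(1.58/0.222)(1 − 2.21×1.358/(0.222×20.3))]
= (1/1.358) ln[7.117 × 0.3340] = 0.7364 × ln(2.377) = 0.7364 × 0.8660 = 0.6377 d.
L(t_c) = L₀ e^(−k_d t_c) = 20.3 × 0.8680 = 17.62 mg/L, and at the critical point k_2 D_c = k_d L, so D_c = (0.222/1.58) × 17.62 = 2.476 mg/L.
Minimum DO = C_s − D_c = 8.41 − 2.476 = 5.934 mg/L.
x_c = v t_c = 0.679 m/s × 0.6377 d × 86400 s/d = 37410 m ≈ 37.4 km.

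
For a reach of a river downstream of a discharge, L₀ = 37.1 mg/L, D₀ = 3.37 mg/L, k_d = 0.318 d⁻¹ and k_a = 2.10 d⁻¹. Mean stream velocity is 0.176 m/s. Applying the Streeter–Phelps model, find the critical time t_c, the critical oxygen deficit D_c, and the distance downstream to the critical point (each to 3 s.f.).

t_c ≈ 0.660 d; D_c ≈ 4.55 mg/L; x_c ≈ 10.0 km

At the critical point dD/dt = 0, so k_d L₀ e^(−k_d t) = k_a D. Substituting D(t) from the Streeter–Phelps equation and solving for t gives
t_c = ln[(k_a/k_d)(1 − D₀(k_a−k_d)/(k_d L₀))] / (k_a−k_d).
Here k_a−k_d = 1.782 d⁻¹ and 1 − D₀(k_a−k_d)/(k_d L₀) = 1 − 3.37×1.782/(0.318×37.1) = 0.4910, so
t_c = ln(6.604 × 0.4910) / 1.782 = 1.176 / 1.782 = 0.6601 d.
L(t_c) = L₀ e^(−k_d t_c) = 37.1 × 0.8107 = 30.08 mg/L, and at the critical point k_a D_c = k_d L, so D_c = (0.318/2.10) × 30.08 = 4.554 mg/L.
x_c = v t_c = 0.176 m/s × 0.6601 d × 86400 s/d = 10040 m ≈ 10.0 km.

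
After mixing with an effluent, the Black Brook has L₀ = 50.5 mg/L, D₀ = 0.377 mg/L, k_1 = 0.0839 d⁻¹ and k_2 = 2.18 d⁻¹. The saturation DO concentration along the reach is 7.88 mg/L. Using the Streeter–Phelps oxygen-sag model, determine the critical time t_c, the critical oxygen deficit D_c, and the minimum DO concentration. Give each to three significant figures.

At the critical point dD/dt = 0, so k_1 L₀ e^(−k_1 t) = k_2 D. Substituting D(t) from the Streeter–Phelps equation and solving for t gives
t_c = ln[(k_2/k_1)(1 − D₀(k_2−k_1)/(k_1 L₀))] / (k_2−k_1).
Here k_2−k_1 = 2.096 d⁻¹ and 1 − D₀(k_2−k_1)/(k_1 L₀) = 1 − 0.377×2.096/(0.0839×50.5) = 0.8135, so
t_c = ln(25.98 × 0.8135) / 2.096 = 3.051 / 2.096 = 1.456 d.
D_c = (k_1/k_2) L₀ e^(−k_1 t_c) = (0.0839/2.18) × 50.5 × e^(−0.0839×1.456) = 0.03849 × 50.5 × 0.8850 = 1.720 mg/L.
Minimum DO = C_s − D_c = 7.88 − 1.720 = 6.160 mg/L.

t_c ≈ 1.46 d; D_c ≈ 1.72 mg/L; min DO ≈ 6.16 mg/L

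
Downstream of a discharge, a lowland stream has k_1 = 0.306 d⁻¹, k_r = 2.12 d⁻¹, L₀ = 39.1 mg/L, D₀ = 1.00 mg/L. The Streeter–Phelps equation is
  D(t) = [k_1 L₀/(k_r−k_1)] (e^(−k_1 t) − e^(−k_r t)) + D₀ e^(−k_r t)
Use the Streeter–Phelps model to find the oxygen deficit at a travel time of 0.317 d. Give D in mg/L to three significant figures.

D ≈ 3.13 mg/L

k_1 L₀/(k_r−k_1) = 0.306×39.1/(2.12−0.306) = 11.96/1.814 = 6.596 mg/L.
e^(−k_1 t) = e^(−0.306×0.3170) = 0.9076; e^(−k_r t) = e^(−2.12×0.3170) = 0.5107.
D = 6.596 × (0.9076 − 0.5107) + 1.00 × 0.5107 = 2.618 + 0.5107 = 3.128 mg/L.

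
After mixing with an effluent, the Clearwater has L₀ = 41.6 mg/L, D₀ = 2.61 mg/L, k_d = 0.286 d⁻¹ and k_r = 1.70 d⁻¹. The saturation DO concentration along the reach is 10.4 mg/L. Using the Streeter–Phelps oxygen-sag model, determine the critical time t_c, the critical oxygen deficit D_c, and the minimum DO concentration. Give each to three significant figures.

t_c ≈ 0.998 d; D_c ≈ 5.26 mg/L; min DO ≈ 5.14 mg/L

t_c = [1/(k_r−k_d)] ln[(k_r/k_d)(1 − D₀(k_r−k_d)/(k_d L₀))]
= [1/(1.70−0.286)] ln[(1.70/0.286)(1 − 2.61×1.414/(0.286×41.6))]
= (1/1.414) ln[5.944 × 0.6898] = 0.7072 × ln(4.100) = 0.7072 × 1.411 = 0.9979 d.
L(t_c) = L₀ e^(−k_d t_c) = 41.6 × 0.7517 = 31.27 mg/L, and at the critical point k_r D_c = k_d L, so D_c = (0.286/1.70) × 31.27 = 5.261 mg/L.
Minimum DO = C_s − D_c = 10.4 − 5.261 = 5.139 mg/L.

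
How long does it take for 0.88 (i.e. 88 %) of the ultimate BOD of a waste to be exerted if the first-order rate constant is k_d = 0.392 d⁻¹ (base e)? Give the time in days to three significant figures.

t ≈ 5.41 d

y/L₀ = 1 − e^(−k_d t) = 0.88 ⇒ e^(−k_d t) = 0.120
t = −ln(0.120) / 0.392 = 2.120 / 0.392 = 5.409 d.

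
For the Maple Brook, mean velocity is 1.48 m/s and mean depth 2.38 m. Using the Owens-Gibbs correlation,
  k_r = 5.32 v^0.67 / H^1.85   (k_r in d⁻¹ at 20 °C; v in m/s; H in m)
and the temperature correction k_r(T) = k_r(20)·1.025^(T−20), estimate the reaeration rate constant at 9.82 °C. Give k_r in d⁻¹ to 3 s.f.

k_r ≈ 1.08 d⁻¹

k_r(20) = 5.32 × 1.48^0.67 / 2.38^1.85 = 5.32 × 1.300 / 4.974 = 1.391 d⁻¹.
k_r(9.82) = 1.391 × 1.025^(9.82−20) = 1.391 × 0.7777 = 1.082 d⁻¹.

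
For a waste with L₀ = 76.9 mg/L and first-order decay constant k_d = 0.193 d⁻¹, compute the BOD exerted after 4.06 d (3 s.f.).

y_t = L₀(1 − e^(−k_d t)) = 76.9 × (1 − e^(−0.193×4.06))
= 76.9 × (1 − 0.4568) = 76.9 × 0.5432 = 41.77 mg/L.

y ≈ 41.8 mg/L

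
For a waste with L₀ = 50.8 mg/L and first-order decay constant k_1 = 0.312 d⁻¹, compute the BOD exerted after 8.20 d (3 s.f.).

y ≈ 46.9 mg/L

y_t = L₀(1 − e^(−k_1 t)) = 50.8 × (1 − e^(−0.312×8.20))
= 50.8 × (1 − 0.07743) = 50.8 × 0.9226 = 46.87 mg/L.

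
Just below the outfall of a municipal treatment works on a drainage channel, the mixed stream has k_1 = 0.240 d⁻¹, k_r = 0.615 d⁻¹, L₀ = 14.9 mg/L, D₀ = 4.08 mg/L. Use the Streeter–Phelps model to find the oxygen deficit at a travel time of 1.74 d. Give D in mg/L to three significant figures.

k_1 L₀/(k_r−k_1) = 0.240×14.9/(0.615−0.240) = 3.576/0.3750 = 9.536 mg/L.
e^(−k_1 t) = e^(−0.240×1.740) = 0.6586; e^(−k_r t) = e^(−0.615×1.740) = 0.3430.
D = 9.536 × (0.6586 − 0.3430) + 4.08 × 0.3430 = 3.010 + 1.399 = 4.409 mg/L.

D ≈ 4.41 mg/L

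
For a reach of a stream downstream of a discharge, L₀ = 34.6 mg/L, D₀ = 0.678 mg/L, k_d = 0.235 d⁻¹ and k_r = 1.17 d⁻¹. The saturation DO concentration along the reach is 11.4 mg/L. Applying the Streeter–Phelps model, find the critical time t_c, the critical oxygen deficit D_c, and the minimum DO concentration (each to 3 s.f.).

t_c = [1/(k_r−k_d)] ln[(k_r/k_d)(1 − D₀(k_r−k_d)/(k_d L₀))]
= [1/(1.17−0.235)] ln[(1.17/0.235)(1 − 0.678×0.9350/(0.235×34.6))]
= (1/0.9350) ln[4.979 × 0.9220] = 1.070 × ln(4.591) = 1.070 × 1.524 = 1.630 d.
L(t_c) = L₀ e^(−k_d t_c) = 34.6 × 0.6818 = 23.59 mg/L, and at the critical point k_r D_c = k_d L, so D_c = (0.235/1.17) × 23.59 = 4.738 mg/L.
Minimum DO = C_s − D_c = 11.4 − 4.738 = 6.662 mg/L.

t_c ≈ 1.63 d; D_c ≈ 4.74 mg/L; min DO ≈ 6.66 mg/L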